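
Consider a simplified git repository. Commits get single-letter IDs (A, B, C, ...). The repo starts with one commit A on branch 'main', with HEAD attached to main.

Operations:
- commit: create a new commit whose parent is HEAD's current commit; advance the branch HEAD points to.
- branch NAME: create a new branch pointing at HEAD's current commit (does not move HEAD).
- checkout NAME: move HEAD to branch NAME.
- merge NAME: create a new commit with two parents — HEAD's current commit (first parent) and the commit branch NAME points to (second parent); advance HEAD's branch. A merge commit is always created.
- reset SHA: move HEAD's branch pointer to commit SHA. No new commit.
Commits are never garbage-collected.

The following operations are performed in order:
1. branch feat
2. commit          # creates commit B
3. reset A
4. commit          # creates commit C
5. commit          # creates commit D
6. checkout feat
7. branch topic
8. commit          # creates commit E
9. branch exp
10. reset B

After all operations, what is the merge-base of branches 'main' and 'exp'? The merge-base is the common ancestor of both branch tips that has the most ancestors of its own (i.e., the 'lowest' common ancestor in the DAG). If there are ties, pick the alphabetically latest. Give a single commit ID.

Answer: A

Derivation:
After op 1 (branch): HEAD=main@A [feat=A main=A]
After op 2 (commit): HEAD=main@B [feat=A main=B]
After op 3 (reset): HEAD=main@A [feat=A main=A]
After op 4 (commit): HEAD=main@C [feat=A main=C]
After op 5 (commit): HEAD=main@D [feat=A main=D]
After op 6 (checkout): HEAD=feat@A [feat=A main=D]
After op 7 (branch): HEAD=feat@A [feat=A main=D topic=A]
After op 8 (commit): HEAD=feat@E [feat=E main=D topic=A]
After op 9 (branch): HEAD=feat@E [exp=E feat=E main=D topic=A]
After op 10 (reset): HEAD=feat@B [exp=E feat=B main=D topic=A]
ancestors(main=D): ['A', 'C', 'D']
ancestors(exp=E): ['A', 'E']
common: ['A']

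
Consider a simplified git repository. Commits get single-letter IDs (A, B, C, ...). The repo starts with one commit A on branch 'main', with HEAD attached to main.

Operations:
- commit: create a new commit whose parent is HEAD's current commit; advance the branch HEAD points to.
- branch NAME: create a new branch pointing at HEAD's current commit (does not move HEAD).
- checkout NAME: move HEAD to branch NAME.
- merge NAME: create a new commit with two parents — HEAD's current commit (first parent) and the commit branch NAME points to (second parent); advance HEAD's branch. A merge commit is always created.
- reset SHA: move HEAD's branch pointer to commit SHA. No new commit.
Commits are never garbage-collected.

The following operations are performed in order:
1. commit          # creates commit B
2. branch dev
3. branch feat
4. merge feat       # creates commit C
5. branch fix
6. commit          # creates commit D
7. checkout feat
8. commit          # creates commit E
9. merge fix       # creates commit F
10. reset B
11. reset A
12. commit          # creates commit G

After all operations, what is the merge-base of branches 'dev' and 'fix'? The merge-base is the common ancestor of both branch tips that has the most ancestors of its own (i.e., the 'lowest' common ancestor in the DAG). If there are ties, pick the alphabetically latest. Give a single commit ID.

After op 1 (commit): HEAD=main@B [main=B]
After op 2 (branch): HEAD=main@B [dev=B main=B]
After op 3 (branch): HEAD=main@B [dev=B feat=B main=B]
After op 4 (merge): HEAD=main@C [dev=B feat=B main=C]
After op 5 (branch): HEAD=main@C [dev=B feat=B fix=C main=C]
After op 6 (commit): HEAD=main@D [dev=B feat=B fix=C main=D]
After op 7 (checkout): HEAD=feat@B [dev=B feat=B fix=C main=D]
After op 8 (commit): HEAD=feat@E [dev=B feat=E fix=C main=D]
After op 9 (merge): HEAD=feat@F [dev=B feat=F fix=C main=D]
After op 10 (reset): HEAD=feat@B [dev=B feat=B fix=C main=D]
After op 11 (reset): HEAD=feat@A [dev=B feat=A fix=C main=D]
After op 12 (commit): HEAD=feat@G [dev=B feat=G fix=C main=D]
ancestors(dev=B): ['A', 'B']
ancestors(fix=C): ['A', 'B', 'C']
common: ['A', 'B']

Answer: B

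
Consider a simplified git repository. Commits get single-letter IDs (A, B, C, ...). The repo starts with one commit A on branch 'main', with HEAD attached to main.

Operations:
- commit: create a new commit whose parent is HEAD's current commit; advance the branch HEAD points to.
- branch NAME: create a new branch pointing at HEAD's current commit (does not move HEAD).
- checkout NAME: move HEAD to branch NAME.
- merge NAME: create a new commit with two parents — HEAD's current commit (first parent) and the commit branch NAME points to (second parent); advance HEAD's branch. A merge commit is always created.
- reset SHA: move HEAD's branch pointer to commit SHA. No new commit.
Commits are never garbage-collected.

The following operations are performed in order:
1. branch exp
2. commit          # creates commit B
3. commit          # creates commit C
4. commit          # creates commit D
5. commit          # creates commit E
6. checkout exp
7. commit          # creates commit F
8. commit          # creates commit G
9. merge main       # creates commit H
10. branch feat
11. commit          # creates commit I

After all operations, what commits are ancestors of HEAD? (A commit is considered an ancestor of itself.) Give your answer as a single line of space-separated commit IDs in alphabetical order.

After op 1 (branch): HEAD=main@A [exp=A main=A]
After op 2 (commit): HEAD=main@B [exp=A main=B]
After op 3 (commit): HEAD=main@C [exp=A main=C]
After op 4 (commit): HEAD=main@D [exp=A main=D]
After op 5 (commit): HEAD=main@E [exp=A main=E]
After op 6 (checkout): HEAD=exp@A [exp=A main=E]
After op 7 (commit): HEAD=exp@F [exp=F main=E]
After op 8 (commit): HEAD=exp@G [exp=G main=E]
After op 9 (merge): HEAD=exp@H [exp=H main=E]
After op 10 (branch): HEAD=exp@H [exp=H feat=H main=E]
After op 11 (commit): HEAD=exp@I [exp=I feat=H main=E]

Answer: A B C D E F G H I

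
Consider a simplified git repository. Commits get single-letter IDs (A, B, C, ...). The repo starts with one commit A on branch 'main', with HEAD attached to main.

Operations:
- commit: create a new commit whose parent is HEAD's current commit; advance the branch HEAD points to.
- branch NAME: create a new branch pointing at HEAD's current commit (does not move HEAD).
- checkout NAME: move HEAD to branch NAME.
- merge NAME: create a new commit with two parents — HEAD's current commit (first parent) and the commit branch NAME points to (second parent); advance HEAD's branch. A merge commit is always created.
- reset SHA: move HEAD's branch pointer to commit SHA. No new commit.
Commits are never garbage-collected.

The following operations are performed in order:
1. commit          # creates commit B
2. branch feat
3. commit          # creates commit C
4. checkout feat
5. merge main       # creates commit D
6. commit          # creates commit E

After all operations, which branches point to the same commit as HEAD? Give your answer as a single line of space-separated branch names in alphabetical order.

After op 1 (commit): HEAD=main@B [main=B]
After op 2 (branch): HEAD=main@B [feat=B main=B]
After op 3 (commit): HEAD=main@C [feat=B main=C]
After op 4 (checkout): HEAD=feat@B [feat=B main=C]
After op 5 (merge): HEAD=feat@D [feat=D main=C]
After op 6 (commit): HEAD=feat@E [feat=E main=C]

Answer: feat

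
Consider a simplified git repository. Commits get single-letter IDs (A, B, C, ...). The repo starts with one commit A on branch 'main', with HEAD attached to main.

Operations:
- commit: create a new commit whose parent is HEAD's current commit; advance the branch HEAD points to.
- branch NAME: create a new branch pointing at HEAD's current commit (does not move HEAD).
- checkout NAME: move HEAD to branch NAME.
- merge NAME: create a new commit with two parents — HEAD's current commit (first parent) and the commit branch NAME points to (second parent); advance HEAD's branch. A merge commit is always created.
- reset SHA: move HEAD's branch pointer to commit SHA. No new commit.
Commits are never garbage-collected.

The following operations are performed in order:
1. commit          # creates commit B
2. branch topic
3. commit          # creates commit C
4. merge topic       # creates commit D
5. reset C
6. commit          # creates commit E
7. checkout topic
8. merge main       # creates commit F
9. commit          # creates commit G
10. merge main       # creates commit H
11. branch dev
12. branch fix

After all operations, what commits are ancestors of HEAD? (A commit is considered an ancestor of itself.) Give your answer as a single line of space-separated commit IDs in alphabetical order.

Answer: A B C E F G H

Derivation:
After op 1 (commit): HEAD=main@B [main=B]
After op 2 (branch): HEAD=main@B [main=B topic=B]
After op 3 (commit): HEAD=main@C [main=C topic=B]
After op 4 (merge): HEAD=main@D [main=D topic=B]
After op 5 (reset): HEAD=main@C [main=C topic=B]
After op 6 (commit): HEAD=main@E [main=E topic=B]
After op 7 (checkout): HEAD=topic@B [main=E topic=B]
After op 8 (merge): HEAD=topic@F [main=E topic=F]
After op 9 (commit): HEAD=topic@G [main=E topic=G]
After op 10 (merge): HEAD=topic@H [main=E topic=H]
After op 11 (branch): HEAD=topic@H [dev=H main=E topic=H]
After op 12 (branch): HEAD=topic@H [dev=H fix=H main=E topic=H]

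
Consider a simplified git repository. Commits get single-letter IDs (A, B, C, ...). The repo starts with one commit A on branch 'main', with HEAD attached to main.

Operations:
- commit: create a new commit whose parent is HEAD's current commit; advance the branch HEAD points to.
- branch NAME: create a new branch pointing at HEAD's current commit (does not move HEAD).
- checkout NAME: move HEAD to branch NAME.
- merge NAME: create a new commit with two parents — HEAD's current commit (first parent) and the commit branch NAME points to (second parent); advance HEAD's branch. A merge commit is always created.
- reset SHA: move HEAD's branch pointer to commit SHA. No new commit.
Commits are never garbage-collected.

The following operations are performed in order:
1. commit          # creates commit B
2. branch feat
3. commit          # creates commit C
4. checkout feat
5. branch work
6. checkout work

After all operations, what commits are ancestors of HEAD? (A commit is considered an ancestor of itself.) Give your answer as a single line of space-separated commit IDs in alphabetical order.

After op 1 (commit): HEAD=main@B [main=B]
After op 2 (branch): HEAD=main@B [feat=B main=B]
After op 3 (commit): HEAD=main@C [feat=B main=C]
After op 4 (checkout): HEAD=feat@B [feat=B main=C]
After op 5 (branch): HEAD=feat@B [feat=B main=C work=B]
After op 6 (checkout): HEAD=work@B [feat=B main=C work=B]

Answer: A B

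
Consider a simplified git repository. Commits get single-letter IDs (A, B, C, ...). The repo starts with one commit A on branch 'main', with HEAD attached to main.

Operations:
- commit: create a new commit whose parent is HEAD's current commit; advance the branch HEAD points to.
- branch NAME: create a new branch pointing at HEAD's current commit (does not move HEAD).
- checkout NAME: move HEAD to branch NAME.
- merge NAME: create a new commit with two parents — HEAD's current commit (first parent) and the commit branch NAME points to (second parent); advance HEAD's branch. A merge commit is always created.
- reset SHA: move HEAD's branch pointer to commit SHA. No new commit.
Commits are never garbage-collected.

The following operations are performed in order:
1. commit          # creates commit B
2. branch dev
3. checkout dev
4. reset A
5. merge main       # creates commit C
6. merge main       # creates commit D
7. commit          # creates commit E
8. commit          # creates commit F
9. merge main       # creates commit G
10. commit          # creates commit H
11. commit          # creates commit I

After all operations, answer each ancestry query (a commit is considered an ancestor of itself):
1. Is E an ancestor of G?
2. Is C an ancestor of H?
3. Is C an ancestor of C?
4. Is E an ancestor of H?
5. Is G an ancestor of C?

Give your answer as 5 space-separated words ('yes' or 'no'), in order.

Answer: yes yes yes yes no

Derivation:
After op 1 (commit): HEAD=main@B [main=B]
After op 2 (branch): HEAD=main@B [dev=B main=B]
After op 3 (checkout): HEAD=dev@B [dev=B main=B]
After op 4 (reset): HEAD=dev@A [dev=A main=B]
After op 5 (merge): HEAD=dev@C [dev=C main=B]
After op 6 (merge): HEAD=dev@D [dev=D main=B]
After op 7 (commit): HEAD=dev@E [dev=E main=B]
After op 8 (commit): HEAD=dev@F [dev=F main=B]
After op 9 (merge): HEAD=dev@G [dev=G main=B]
After op 10 (commit): HEAD=dev@H [dev=H main=B]
After op 11 (commit): HEAD=dev@I [dev=I main=B]
ancestors(G) = {A,B,C,D,E,F,G}; E in? yes
ancestors(H) = {A,B,C,D,E,F,G,H}; C in? yes
ancestors(C) = {A,B,C}; C in? yes
ancestors(H) = {A,B,C,D,E,F,G,H}; E in? yes
ancestors(C) = {A,B,C}; G in? no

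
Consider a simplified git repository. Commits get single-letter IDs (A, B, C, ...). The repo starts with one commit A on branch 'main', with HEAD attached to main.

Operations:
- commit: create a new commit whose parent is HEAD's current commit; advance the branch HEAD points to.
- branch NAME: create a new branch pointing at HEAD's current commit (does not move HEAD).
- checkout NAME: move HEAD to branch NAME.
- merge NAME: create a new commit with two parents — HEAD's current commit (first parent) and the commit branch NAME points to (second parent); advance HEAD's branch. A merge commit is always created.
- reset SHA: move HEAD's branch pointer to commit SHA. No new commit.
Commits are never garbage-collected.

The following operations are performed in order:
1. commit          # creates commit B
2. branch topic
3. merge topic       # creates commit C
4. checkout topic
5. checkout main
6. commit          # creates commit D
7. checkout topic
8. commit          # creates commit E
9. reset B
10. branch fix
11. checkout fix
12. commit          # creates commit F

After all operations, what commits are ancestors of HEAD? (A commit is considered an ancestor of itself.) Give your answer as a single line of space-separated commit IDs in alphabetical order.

After op 1 (commit): HEAD=main@B [main=B]
After op 2 (branch): HEAD=main@B [main=B topic=B]
After op 3 (merge): HEAD=main@C [main=C topic=B]
After op 4 (checkout): HEAD=topic@B [main=C topic=B]
After op 5 (checkout): HEAD=main@C [main=C topic=B]
After op 6 (commit): HEAD=main@D [main=D topic=B]
After op 7 (checkout): HEAD=topic@B [main=D topic=B]
After op 8 (commit): HEAD=topic@E [main=D topic=E]
After op 9 (reset): HEAD=topic@B [main=D topic=B]
After op 10 (branch): HEAD=topic@B [fix=B main=D topic=B]
After op 11 (checkout): HEAD=fix@B [fix=B main=D topic=B]
After op 12 (commit): HEAD=fix@F [fix=F main=D topic=B]

Answer: A B F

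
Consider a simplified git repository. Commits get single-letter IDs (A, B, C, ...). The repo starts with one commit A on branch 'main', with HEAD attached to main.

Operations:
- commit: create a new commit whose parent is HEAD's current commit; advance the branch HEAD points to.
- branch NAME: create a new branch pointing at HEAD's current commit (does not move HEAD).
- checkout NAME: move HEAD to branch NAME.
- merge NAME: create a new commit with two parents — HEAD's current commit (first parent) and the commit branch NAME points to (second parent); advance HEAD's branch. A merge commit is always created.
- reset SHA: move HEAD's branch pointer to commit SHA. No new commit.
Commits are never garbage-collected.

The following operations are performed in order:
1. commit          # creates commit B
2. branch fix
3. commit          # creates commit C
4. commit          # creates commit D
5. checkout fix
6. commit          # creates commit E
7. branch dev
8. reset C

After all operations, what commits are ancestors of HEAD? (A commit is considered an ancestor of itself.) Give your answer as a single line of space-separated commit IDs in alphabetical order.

Answer: A B C

Derivation:
After op 1 (commit): HEAD=main@B [main=B]
After op 2 (branch): HEAD=main@B [fix=B main=B]
After op 3 (commit): HEAD=main@C [fix=B main=C]
After op 4 (commit): HEAD=main@D [fix=B main=D]
After op 5 (checkout): HEAD=fix@B [fix=B main=D]
After op 6 (commit): HEAD=fix@E [fix=E main=D]
After op 7 (branch): HEAD=fix@E [dev=E fix=E main=D]
After op 8 (reset): HEAD=fix@C [dev=E fix=C main=D]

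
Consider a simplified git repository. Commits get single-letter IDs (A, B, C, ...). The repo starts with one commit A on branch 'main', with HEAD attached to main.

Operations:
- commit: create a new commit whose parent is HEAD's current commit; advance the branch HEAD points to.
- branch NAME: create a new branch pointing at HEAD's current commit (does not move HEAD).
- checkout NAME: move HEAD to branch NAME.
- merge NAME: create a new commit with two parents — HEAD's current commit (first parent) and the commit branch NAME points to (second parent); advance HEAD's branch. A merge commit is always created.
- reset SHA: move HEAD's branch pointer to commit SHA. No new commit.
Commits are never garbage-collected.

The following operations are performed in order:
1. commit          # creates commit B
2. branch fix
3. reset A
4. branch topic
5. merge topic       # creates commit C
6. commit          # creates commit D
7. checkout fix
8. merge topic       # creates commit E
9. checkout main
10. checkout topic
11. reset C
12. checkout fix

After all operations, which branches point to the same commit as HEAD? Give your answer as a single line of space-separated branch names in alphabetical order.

After op 1 (commit): HEAD=main@B [main=B]
After op 2 (branch): HEAD=main@B [fix=B main=B]
After op 3 (reset): HEAD=main@A [fix=B main=A]
After op 4 (branch): HEAD=main@A [fix=B main=A topic=A]
After op 5 (merge): HEAD=main@C [fix=B main=C topic=A]
After op 6 (commit): HEAD=main@D [fix=B main=D topic=A]
After op 7 (checkout): HEAD=fix@B [fix=B main=D topic=A]
After op 8 (merge): HEAD=fix@E [fix=E main=D topic=A]
After op 9 (checkout): HEAD=main@D [fix=E main=D topic=A]
After op 10 (checkout): HEAD=topic@A [fix=E main=D topic=A]
After op 11 (reset): HEAD=topic@C [fix=E main=D topic=C]
After op 12 (checkout): HEAD=fix@E [fix=E main=D topic=C]

Answer: fix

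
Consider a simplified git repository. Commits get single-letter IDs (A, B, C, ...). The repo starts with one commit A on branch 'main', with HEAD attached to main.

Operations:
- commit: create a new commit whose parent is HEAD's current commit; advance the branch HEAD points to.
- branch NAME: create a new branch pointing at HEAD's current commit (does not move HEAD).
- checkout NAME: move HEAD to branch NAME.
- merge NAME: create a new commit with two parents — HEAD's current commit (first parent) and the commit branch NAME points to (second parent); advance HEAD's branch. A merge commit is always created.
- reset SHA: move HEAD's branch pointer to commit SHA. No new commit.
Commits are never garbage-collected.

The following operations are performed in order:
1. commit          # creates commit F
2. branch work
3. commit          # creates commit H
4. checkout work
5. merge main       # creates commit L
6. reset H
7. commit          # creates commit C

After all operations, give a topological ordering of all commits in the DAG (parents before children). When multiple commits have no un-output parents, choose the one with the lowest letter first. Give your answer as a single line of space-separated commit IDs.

After op 1 (commit): HEAD=main@F [main=F]
After op 2 (branch): HEAD=main@F [main=F work=F]
After op 3 (commit): HEAD=main@H [main=H work=F]
After op 4 (checkout): HEAD=work@F [main=H work=F]
After op 5 (merge): HEAD=work@L [main=H work=L]
After op 6 (reset): HEAD=work@H [main=H work=H]
After op 7 (commit): HEAD=work@C [main=H work=C]
commit A: parents=[]
commit C: parents=['H']
commit F: parents=['A']
commit H: parents=['F']
commit L: parents=['F', 'H']

Answer: A F H C L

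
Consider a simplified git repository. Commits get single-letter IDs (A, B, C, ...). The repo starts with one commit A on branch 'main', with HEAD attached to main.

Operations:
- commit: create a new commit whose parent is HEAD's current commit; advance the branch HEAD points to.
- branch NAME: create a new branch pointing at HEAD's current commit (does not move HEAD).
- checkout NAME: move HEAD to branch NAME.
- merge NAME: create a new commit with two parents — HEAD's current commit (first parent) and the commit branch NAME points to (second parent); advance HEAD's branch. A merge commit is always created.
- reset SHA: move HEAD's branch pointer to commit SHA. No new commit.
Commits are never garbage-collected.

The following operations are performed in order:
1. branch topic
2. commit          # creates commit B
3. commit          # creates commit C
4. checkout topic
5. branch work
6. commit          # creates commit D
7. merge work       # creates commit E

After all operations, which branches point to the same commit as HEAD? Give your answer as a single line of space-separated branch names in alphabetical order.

Answer: topic

Derivation:
After op 1 (branch): HEAD=main@A [main=A topic=A]
After op 2 (commit): HEAD=main@B [main=B topic=A]
After op 3 (commit): HEAD=main@C [main=C topic=A]
After op 4 (checkout): HEAD=topic@A [main=C topic=A]
After op 5 (branch): HEAD=topic@A [main=C topic=A work=A]
After op 6 (commit): HEAD=topic@D [main=C topic=D work=A]
After op 7 (merge): HEAD=topic@E [main=C topic=E work=A]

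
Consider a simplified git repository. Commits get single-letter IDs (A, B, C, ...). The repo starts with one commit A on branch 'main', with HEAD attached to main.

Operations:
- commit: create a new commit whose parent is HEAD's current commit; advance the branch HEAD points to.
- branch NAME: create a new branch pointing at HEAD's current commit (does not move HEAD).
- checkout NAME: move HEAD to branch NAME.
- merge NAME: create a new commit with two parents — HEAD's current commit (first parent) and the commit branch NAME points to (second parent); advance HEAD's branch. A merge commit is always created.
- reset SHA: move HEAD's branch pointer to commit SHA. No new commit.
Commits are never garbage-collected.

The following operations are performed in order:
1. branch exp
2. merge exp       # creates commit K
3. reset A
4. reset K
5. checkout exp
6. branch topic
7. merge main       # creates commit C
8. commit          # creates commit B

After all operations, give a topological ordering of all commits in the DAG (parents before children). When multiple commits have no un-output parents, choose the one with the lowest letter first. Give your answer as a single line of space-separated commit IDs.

After op 1 (branch): HEAD=main@A [exp=A main=A]
After op 2 (merge): HEAD=main@K [exp=A main=K]
After op 3 (reset): HEAD=main@A [exp=A main=A]
After op 4 (reset): HEAD=main@K [exp=A main=K]
After op 5 (checkout): HEAD=exp@A [exp=A main=K]
After op 6 (branch): HEAD=exp@A [exp=A main=K topic=A]
After op 7 (merge): HEAD=exp@C [exp=C main=K topic=A]
After op 8 (commit): HEAD=exp@B [exp=B main=K topic=A]
commit A: parents=[]
commit B: parents=['C']
commit C: parents=['A', 'K']
commit K: parents=['A', 'A']

Answer: A K C B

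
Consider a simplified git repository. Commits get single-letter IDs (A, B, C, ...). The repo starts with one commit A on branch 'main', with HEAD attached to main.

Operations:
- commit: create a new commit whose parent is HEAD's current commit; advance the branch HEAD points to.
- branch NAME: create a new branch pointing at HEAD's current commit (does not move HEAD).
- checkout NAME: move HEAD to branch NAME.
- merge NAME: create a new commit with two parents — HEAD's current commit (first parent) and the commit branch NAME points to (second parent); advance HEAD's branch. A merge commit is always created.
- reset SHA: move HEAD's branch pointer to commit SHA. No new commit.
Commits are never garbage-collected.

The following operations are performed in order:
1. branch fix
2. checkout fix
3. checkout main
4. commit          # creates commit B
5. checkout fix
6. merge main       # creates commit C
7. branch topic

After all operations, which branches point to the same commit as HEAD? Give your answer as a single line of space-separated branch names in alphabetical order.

After op 1 (branch): HEAD=main@A [fix=A main=A]
After op 2 (checkout): HEAD=fix@A [fix=A main=A]
After op 3 (checkout): HEAD=main@A [fix=A main=A]
After op 4 (commit): HEAD=main@B [fix=A main=B]
After op 5 (checkout): HEAD=fix@A [fix=A main=B]
After op 6 (merge): HEAD=fix@C [fix=C main=B]
After op 7 (branch): HEAD=fix@C [fix=C main=B topic=C]

Answer: fix topic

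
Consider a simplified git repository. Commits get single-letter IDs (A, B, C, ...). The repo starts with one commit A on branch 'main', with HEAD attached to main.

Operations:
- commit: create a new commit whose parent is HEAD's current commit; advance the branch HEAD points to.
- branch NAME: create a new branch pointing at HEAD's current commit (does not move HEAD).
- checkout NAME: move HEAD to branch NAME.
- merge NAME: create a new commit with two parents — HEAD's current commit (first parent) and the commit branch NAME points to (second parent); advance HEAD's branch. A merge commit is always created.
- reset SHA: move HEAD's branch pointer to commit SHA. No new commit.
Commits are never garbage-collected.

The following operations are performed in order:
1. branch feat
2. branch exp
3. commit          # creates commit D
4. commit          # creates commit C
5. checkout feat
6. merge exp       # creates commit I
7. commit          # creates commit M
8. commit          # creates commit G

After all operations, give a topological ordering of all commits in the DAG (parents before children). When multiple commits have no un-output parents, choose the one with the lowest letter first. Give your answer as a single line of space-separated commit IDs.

Answer: A D C I M G

Derivation:
After op 1 (branch): HEAD=main@A [feat=A main=A]
After op 2 (branch): HEAD=main@A [exp=A feat=A main=A]
After op 3 (commit): HEAD=main@D [exp=A feat=A main=D]
After op 4 (commit): HEAD=main@C [exp=A feat=A main=C]
After op 5 (checkout): HEAD=feat@A [exp=A feat=A main=C]
After op 6 (merge): HEAD=feat@I [exp=A feat=I main=C]
After op 7 (commit): HEAD=feat@M [exp=A feat=M main=C]
After op 8 (commit): HEAD=feat@G [exp=A feat=G main=C]
commit A: parents=[]
commit C: parents=['D']
commit D: parents=['A']
commit G: parents=['M']
commit I: parents=['A', 'A']
commit M: parents=['I']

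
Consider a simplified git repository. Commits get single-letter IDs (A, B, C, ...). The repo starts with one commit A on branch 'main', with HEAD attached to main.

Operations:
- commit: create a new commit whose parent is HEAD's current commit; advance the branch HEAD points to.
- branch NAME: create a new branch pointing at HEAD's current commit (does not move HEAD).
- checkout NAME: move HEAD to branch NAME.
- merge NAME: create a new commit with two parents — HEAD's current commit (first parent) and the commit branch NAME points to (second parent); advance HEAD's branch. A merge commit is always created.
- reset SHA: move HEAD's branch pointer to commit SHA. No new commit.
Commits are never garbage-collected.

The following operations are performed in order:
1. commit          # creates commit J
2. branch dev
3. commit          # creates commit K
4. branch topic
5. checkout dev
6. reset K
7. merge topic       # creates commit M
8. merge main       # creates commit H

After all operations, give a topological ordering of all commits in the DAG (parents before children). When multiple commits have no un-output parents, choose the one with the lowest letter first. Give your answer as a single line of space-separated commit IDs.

Answer: A J K M H

Derivation:
After op 1 (commit): HEAD=main@J [main=J]
After op 2 (branch): HEAD=main@J [dev=J main=J]
After op 3 (commit): HEAD=main@K [dev=J main=K]
After op 4 (branch): HEAD=main@K [dev=J main=K topic=K]
After op 5 (checkout): HEAD=dev@J [dev=J main=K topic=K]
After op 6 (reset): HEAD=dev@K [dev=K main=K topic=K]
After op 7 (merge): HEAD=dev@M [dev=M main=K topic=K]
After op 8 (merge): HEAD=dev@H [dev=H main=K topic=K]
commit A: parents=[]
commit H: parents=['M', 'K']
commit J: parents=['A']
commit K: parents=['J']
commit M: parents=['K', 'K']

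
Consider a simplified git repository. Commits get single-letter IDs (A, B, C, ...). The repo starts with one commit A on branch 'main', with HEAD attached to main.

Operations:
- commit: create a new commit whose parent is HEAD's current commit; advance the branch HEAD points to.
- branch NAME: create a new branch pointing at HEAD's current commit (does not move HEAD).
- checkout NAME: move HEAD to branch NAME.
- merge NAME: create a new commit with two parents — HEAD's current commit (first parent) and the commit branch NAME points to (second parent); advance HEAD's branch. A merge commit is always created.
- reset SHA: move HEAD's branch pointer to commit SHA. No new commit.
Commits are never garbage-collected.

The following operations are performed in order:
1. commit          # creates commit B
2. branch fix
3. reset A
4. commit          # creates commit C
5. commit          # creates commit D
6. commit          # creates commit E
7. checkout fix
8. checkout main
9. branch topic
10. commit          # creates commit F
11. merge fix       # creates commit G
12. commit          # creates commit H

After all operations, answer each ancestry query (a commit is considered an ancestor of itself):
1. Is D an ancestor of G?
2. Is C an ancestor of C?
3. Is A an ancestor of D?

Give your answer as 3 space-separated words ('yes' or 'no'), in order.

After op 1 (commit): HEAD=main@B [main=B]
After op 2 (branch): HEAD=main@B [fix=B main=B]
After op 3 (reset): HEAD=main@A [fix=B main=A]
After op 4 (commit): HEAD=main@C [fix=B main=C]
After op 5 (commit): HEAD=main@D [fix=B main=D]
After op 6 (commit): HEAD=main@E [fix=B main=E]
After op 7 (checkout): HEAD=fix@B [fix=B main=E]
After op 8 (checkout): HEAD=main@E [fix=B main=E]
After op 9 (branch): HEAD=main@E [fix=B main=E topic=E]
After op 10 (commit): HEAD=main@F [fix=B main=F topic=E]
After op 11 (merge): HEAD=main@G [fix=B main=G topic=E]
After op 12 (commit): HEAD=main@H [fix=B main=H topic=E]
ancestors(G) = {A,B,C,D,E,F,G}; D in? yes
ancestors(C) = {A,C}; C in? yes
ancestors(D) = {A,C,D}; A in? yes

Answer: yes yes yes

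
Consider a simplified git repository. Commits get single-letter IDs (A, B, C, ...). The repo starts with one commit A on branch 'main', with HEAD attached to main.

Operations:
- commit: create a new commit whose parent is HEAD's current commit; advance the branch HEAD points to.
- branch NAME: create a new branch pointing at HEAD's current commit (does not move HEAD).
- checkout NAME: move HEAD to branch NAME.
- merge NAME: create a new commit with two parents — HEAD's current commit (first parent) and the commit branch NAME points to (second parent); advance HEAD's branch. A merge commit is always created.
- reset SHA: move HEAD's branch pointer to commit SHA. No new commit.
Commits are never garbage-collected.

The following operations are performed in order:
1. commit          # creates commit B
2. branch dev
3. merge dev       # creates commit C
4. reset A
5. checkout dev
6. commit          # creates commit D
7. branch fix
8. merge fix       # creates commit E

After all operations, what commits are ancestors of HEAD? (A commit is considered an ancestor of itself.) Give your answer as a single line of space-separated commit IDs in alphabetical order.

After op 1 (commit): HEAD=main@B [main=B]
After op 2 (branch): HEAD=main@B [dev=B main=B]
After op 3 (merge): HEAD=main@C [dev=B main=C]
After op 4 (reset): HEAD=main@A [dev=B main=A]
After op 5 (checkout): HEAD=dev@B [dev=B main=A]
After op 6 (commit): HEAD=dev@D [dev=D main=A]
After op 7 (branch): HEAD=dev@D [dev=D fix=D main=A]
After op 8 (merge): HEAD=dev@E [dev=E fix=D main=A]

Answer: A B D E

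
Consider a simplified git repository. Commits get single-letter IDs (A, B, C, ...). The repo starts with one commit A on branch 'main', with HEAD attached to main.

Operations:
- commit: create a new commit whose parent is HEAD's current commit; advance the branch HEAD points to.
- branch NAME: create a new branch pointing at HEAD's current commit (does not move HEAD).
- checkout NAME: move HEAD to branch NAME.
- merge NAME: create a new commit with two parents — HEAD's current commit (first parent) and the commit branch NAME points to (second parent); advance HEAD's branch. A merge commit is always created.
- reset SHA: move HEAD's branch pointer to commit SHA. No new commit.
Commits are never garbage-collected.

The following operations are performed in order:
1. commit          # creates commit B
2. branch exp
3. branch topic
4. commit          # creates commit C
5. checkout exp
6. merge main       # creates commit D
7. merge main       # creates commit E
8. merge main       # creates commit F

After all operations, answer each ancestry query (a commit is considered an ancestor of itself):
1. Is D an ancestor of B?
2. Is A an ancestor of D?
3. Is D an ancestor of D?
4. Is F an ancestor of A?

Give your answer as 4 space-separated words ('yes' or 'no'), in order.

After op 1 (commit): HEAD=main@B [main=B]
After op 2 (branch): HEAD=main@B [exp=B main=B]
After op 3 (branch): HEAD=main@B [exp=B main=B topic=B]
After op 4 (commit): HEAD=main@C [exp=B main=C topic=B]
After op 5 (checkout): HEAD=exp@B [exp=B main=C topic=B]
After op 6 (merge): HEAD=exp@D [exp=D main=C topic=B]
After op 7 (merge): HEAD=exp@E [exp=E main=C topic=B]
After op 8 (merge): HEAD=exp@F [exp=F main=C topic=B]
ancestors(B) = {A,B}; D in? no
ancestors(D) = {A,B,C,D}; A in? yes
ancestors(D) = {A,B,C,D}; D in? yes
ancestors(A) = {A}; F in? no

Answer: no yes yes no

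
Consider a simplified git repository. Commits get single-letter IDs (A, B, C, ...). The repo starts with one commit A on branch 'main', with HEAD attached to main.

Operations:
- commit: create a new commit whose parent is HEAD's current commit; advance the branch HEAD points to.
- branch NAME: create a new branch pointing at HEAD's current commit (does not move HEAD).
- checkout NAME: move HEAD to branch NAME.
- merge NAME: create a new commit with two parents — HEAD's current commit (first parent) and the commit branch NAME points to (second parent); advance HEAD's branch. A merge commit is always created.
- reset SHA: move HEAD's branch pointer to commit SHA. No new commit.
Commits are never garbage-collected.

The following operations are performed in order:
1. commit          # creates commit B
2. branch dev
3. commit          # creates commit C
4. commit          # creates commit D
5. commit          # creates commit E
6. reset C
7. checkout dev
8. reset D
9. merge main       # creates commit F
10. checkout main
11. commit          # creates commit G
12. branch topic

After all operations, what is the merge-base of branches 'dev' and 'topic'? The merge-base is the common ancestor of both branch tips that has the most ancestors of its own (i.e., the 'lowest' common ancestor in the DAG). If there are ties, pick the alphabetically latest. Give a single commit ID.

Answer: C

Derivation:
After op 1 (commit): HEAD=main@B [main=B]
After op 2 (branch): HEAD=main@B [dev=B main=B]
After op 3 (commit): HEAD=main@C [dev=B main=C]
After op 4 (commit): HEAD=main@D [dev=B main=D]
After op 5 (commit): HEAD=main@E [dev=B main=E]
After op 6 (reset): HEAD=main@C [dev=B main=C]
After op 7 (checkout): HEAD=dev@B [dev=B main=C]
After op 8 (reset): HEAD=dev@D [dev=D main=C]
After op 9 (merge): HEAD=dev@F [dev=F main=C]
After op 10 (checkout): HEAD=main@C [dev=F main=C]
After op 11 (commit): HEAD=main@G [dev=F main=G]
After op 12 (branch): HEAD=main@G [dev=F main=G topic=G]
ancestors(dev=F): ['A', 'B', 'C', 'D', 'F']
ancestors(topic=G): ['A', 'B', 'C', 'G']
common: ['A', 'B', 'C']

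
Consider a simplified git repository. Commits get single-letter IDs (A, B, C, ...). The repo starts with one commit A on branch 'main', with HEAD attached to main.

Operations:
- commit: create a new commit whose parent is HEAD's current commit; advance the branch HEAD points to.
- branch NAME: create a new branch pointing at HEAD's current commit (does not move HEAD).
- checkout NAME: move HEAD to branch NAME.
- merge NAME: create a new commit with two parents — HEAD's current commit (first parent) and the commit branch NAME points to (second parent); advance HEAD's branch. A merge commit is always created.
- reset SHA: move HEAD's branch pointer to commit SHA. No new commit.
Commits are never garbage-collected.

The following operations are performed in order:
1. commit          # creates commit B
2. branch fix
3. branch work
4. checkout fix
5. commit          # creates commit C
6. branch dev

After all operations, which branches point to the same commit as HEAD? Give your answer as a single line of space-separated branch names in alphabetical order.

Answer: dev fix

Derivation:
After op 1 (commit): HEAD=main@B [main=B]
After op 2 (branch): HEAD=main@B [fix=B main=B]
After op 3 (branch): HEAD=main@B [fix=B main=B work=B]
After op 4 (checkout): HEAD=fix@B [fix=B main=B work=B]
After op 5 (commit): HEAD=fix@C [fix=C main=B work=B]
After op 6 (branch): HEAD=fix@C [dev=C fix=C main=B work=B]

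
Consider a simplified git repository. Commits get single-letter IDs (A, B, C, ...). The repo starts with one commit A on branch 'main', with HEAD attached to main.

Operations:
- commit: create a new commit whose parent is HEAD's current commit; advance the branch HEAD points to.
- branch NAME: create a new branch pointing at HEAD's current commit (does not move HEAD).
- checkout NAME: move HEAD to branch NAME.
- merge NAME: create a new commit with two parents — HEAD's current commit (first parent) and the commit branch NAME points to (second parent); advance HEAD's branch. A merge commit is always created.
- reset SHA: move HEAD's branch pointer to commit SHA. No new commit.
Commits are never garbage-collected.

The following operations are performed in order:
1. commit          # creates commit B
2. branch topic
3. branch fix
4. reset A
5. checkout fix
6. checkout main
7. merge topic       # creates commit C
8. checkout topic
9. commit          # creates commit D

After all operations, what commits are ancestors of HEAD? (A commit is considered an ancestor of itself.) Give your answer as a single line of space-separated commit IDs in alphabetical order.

After op 1 (commit): HEAD=main@B [main=B]
After op 2 (branch): HEAD=main@B [main=B topic=B]
After op 3 (branch): HEAD=main@B [fix=B main=B topic=B]
After op 4 (reset): HEAD=main@A [fix=B main=A topic=B]
After op 5 (checkout): HEAD=fix@B [fix=B main=A topic=B]
After op 6 (checkout): HEAD=main@A [fix=B main=A topic=B]
After op 7 (merge): HEAD=main@C [fix=B main=C topic=B]
After op 8 (checkout): HEAD=topic@B [fix=B main=C topic=B]
After op 9 (commit): HEAD=topic@D [fix=B main=C topic=D]

Answer: A B D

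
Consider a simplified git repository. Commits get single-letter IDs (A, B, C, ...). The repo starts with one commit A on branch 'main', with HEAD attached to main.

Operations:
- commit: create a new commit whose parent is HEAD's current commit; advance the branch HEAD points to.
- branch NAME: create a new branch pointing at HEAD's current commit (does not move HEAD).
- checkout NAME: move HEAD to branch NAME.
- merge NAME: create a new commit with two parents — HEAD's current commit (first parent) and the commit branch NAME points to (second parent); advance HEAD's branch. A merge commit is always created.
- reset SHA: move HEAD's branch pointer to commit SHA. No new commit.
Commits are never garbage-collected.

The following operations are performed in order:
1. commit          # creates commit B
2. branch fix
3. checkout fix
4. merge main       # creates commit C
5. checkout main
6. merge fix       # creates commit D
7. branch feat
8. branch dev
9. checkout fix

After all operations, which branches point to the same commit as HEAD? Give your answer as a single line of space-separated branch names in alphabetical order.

After op 1 (commit): HEAD=main@B [main=B]
After op 2 (branch): HEAD=main@B [fix=B main=B]
After op 3 (checkout): HEAD=fix@B [fix=B main=B]
After op 4 (merge): HEAD=fix@C [fix=C main=B]
After op 5 (checkout): HEAD=main@B [fix=C main=B]
After op 6 (merge): HEAD=main@D [fix=C main=D]
After op 7 (branch): HEAD=main@D [feat=D fix=C main=D]
After op 8 (branch): HEAD=main@D [dev=D feat=D fix=C main=D]
After op 9 (checkout): HEAD=fix@C [dev=D feat=D fix=C main=D]

Answer: fix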